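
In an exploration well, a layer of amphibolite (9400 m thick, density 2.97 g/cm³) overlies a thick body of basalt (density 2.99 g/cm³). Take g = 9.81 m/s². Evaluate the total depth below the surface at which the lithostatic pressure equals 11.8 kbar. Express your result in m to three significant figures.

Pressure at base of upper layers: 2970×9.81×9400 = 2.739×10^8 Pa = 2.739 kbar
Remaining pressure to be supplied by basalt: 1.180×10^9 − 2.739×10^8 = 9.061×10^8 Pa
Additional depth in basalt = 9.061×10^8 Pa / (2990 kg/m³ × 9.81 m/s²) = 30892 m
Total depth = 9400 m + 30892 m = 40292 m

40300 m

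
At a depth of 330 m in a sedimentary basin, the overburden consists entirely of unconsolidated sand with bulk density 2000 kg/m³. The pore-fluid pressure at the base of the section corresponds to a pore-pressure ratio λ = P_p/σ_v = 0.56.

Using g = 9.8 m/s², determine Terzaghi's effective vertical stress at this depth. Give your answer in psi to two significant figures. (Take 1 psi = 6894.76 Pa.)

410 psi

Overburden (lithostatic) stress σ_v:
unconsolidated sand: 2000 kg/m³ × 9.8 m/s² × 330 m = 6.468×10^6 Pa = 6.468 MPa
Pore pressure P_p = λ·σ_v = 0.56 × 6.468 MPa = 3.622 MPa
Effective stress σ' = σ_v − P_p = 6.468 − 3.622 = 2.8459 MPa = 412.77 psi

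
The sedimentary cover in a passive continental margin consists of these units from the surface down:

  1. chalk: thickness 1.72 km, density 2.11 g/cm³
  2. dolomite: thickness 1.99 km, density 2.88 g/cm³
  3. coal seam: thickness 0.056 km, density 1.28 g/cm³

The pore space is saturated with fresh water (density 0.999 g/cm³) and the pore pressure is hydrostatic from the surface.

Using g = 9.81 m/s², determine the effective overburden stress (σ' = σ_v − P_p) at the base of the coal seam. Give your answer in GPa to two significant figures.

Overburden (lithostatic) stress σ_v:
chalk: 2110 kg/m³ × 9.81 m/s² × 1720 m = 3.560×10^7 Pa = 35.60 MPa
dolomite: 2880 kg/m³ × 9.81 m/s² × 1990 m = 5.622×10^7 Pa = 56.22 MPa
coal seam: 1280 kg/m³ × 9.81 m/s² × 56 m = 7.032×10^5 Pa = 0.7032 MPa
Total = 35.60 + 56.22 + 0.7032 = 92.529 MPa
Pore pressure P_p = 999 kg/m³ × 9.81 m/s² × 3766 m = 3.691×10^7 Pa = 36.91 MPa
Effective stress σ' = σ_v − P_p = 92.53 − 36.91 = 55.621 MPa = 0.055621 GPa

0.056 GPa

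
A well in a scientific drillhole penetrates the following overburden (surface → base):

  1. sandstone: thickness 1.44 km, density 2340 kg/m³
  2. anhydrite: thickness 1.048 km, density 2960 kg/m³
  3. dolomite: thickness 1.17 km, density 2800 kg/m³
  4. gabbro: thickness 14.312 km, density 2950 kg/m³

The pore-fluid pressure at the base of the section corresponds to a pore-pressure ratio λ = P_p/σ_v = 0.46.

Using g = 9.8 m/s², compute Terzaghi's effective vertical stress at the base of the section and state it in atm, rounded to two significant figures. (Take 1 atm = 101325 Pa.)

Overburden (lithostatic) stress σ_v:
sandstone: 2340 kg/m³ × 9.8 m/s² × 1440 m = 3.302×10^7 Pa = 33.02 MPa
anhydrite: 2960 kg/m³ × 9.8 m/s² × 1048 m = 3.040×10^7 Pa = 30.40 MPa
dolomite: 2800 kg/m³ × 9.8 m/s² × 1170 m = 3.210×10^7 Pa = 32.10 MPa
gabbro: 2950 kg/m³ × 9.8 m/s² × 14312 m = 4.138×10^8 Pa = 413.8 MPa
Total = 33.02 + 30.40 + 32.10 + 413.8 = 509.29 MPa
Pore pressure P_p = λ·σ_v = 0.46 × 509.3 MPa = 234.3 MPa
Effective stress σ' = σ_v − P_p = 509.3 − 234.3 = 275.02 MPa = 2714.2 atm

2700 atm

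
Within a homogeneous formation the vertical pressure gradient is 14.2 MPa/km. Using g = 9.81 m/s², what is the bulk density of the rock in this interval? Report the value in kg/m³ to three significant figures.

ρ = (dP/dz)/g = 14.2 MPa/km / 9.81 m/s² = 14200 Pa/m / 9.81 m/s² = 1447.5 kg/m³

1450 kg/m³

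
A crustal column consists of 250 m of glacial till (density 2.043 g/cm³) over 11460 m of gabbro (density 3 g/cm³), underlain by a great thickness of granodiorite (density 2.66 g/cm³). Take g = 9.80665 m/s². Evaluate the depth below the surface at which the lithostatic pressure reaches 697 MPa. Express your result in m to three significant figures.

25300 m

Pressure at base of upper layers: 2043×9.80665×250 + 3000×9.80665×11460 = 3.422×10^8 Pa = 342.2 MPa
Remaining pressure to be supplied by granodiorite: 6.970×10^8 − 3.422×10^8 = 3.548×10^8 Pa
Additional depth in granodiorite = 3.548×10^8 Pa / (2660 kg/m³ × 9.80665 m/s²) = 13603 m
Total depth = 11710 m + 13603 m = 25313 m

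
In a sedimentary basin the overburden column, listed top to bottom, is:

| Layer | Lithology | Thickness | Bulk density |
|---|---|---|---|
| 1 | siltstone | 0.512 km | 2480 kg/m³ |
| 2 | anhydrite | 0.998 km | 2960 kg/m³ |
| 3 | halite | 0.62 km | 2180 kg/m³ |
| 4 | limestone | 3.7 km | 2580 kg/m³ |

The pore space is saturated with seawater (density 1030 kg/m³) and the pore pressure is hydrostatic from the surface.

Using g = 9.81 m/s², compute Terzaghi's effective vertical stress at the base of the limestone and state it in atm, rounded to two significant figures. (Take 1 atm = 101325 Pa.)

Overburden (lithostatic) stress σ_v:
siltstone: 2480 kg/m³ × 9.81 m/s² × 512 m = 1.246×10^7 Pa = 12.46 MPa
anhydrite: 2960 kg/m³ × 9.81 m/s² × 998 m = 2.898×10^7 Pa = 28.98 MPa
halite: 2180 kg/m³ × 9.81 m/s² × 620 m = 1.326×10^7 Pa = 13.26 MPa
limestone: 2580 kg/m³ × 9.81 m/s² × 3700 m = 9.365×10^7 Pa = 93.65 MPa
Total = 12.46 + 28.98 + 13.26 + 93.65 = 148.34 MPa
Pore pressure P_p = 1030 kg/m³ × 9.81 m/s² × 5830 m = 5.891×10^7 Pa = 58.91 MPa
Effective stress σ' = σ_v − P_p = 148.3 − 58.91 = 89.433 MPa = 882.64 atm

880 atm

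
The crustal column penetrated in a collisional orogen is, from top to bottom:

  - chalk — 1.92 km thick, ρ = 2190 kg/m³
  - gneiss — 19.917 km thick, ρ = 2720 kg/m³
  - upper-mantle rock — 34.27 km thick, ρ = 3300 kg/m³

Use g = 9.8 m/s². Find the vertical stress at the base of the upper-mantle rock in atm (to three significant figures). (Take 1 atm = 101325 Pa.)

16600 atm

chalk: 2190 kg/m³ × 9.8 m/s² × 1920 m = 4.121×10^7 Pa = 406.7 atm
gneiss: 2720 kg/m³ × 9.8 m/s² × 19917 m = 5.309×10^8 Pa = 5240 atm
upper-mantle rock: 3300 kg/m³ × 9.8 m/s² × 34270 m = 1.108×10^9 Pa = 10938 atm
Total = 406.7 + 5240 + 10938 = 16584 atm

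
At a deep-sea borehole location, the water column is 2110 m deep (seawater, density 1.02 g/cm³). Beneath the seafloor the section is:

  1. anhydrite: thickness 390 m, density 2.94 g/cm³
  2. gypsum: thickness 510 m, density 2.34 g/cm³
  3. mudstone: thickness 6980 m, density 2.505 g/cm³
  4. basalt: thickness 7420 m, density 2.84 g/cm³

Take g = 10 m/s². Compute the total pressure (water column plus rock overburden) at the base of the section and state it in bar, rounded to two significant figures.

4300 bar

seawater: 1020 kg/m³ × 10 m/s² × 2110 m = 2.152×10^7 Pa = 215.2 bar
anhydrite: 2940 kg/m³ × 10 m/s² × 390 m = 1.147×10^7 Pa = 114.7 bar
gypsum: 2340 kg/m³ × 10 m/s² × 510 m = 1.193×10^7 Pa = 119.3 bar
mudstone: 2505 kg/m³ × 10 m/s² × 6980 m = 1.748×10^8 Pa = 1748 bar
basalt: 2840 kg/m³ × 10 m/s² × 7420 m = 2.107×10^8 Pa = 2107 bar
Total = 215.2 + 114.7 + 119.3 + 1748 + 2107 = 4305.0 bar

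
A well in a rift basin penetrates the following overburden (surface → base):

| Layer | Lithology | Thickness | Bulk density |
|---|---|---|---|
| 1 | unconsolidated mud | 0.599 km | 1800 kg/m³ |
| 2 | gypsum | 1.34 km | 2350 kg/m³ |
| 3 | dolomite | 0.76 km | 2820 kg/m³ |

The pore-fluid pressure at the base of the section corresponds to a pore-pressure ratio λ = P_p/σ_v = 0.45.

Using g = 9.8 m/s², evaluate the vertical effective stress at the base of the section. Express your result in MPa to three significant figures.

34.3 MPa

Overburden (lithostatic) stress σ_v:
unconsolidated mud: 1800 kg/m³ × 9.8 m/s² × 599 m = 1.057×10^7 Pa = 10.57 MPa
gypsum: 2350 kg/m³ × 9.8 m/s² × 1340 m = 3.086×10^7 Pa = 30.86 MPa
dolomite: 2820 kg/m³ × 9.8 m/s² × 760 m = 2.100×10^7 Pa = 21.00 MPa
Total = 10.57 + 30.86 + 21.00 = 62.430 MPa
Pore pressure P_p = λ·σ_v = 0.45 × 62.43 MPa = 28.09 MPa
Effective stress σ' = σ_v − P_p = 62.43 − 28.09 = 34.336 MPa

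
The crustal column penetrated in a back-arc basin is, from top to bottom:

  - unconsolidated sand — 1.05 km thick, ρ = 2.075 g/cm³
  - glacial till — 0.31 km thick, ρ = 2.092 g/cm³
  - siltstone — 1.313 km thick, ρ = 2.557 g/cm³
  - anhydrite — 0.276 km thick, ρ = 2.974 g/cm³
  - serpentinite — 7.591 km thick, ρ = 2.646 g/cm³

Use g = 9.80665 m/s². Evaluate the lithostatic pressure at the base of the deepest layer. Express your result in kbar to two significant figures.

2.7 kbar

unconsolidated sand: 2075 kg/m³ × 9.80665 m/s² × 1050 m = 2.137×10^7 Pa = 0.2137 kbar
glacial till: 2092 kg/m³ × 9.80665 m/s² × 310 m = 6.360×10^6 Pa = 0.06360 kbar
siltstone: 2557 kg/m³ × 9.80665 m/s² × 1313 m = 3.292×10^7 Pa = 0.3292 kbar
anhydrite: 2974 kg/m³ × 9.80665 m/s² × 276 m = 8.050×10^6 Pa = 0.08050 kbar
serpentinite: 2646 kg/m³ × 9.80665 m/s² × 7591 m = 1.970×10^8 Pa = 1.970 kbar
Total = 0.2137 + 0.06360 + 0.3292 + 0.08050 + 1.970 = 2.6567 kbar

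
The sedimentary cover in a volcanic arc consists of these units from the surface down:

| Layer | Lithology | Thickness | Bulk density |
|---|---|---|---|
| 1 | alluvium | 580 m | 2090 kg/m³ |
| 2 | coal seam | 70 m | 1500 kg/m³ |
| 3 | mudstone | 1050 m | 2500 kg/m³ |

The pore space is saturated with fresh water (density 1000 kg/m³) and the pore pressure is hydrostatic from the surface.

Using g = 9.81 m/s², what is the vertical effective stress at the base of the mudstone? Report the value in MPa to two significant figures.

Overburden (lithostatic) stress σ_v:
alluvium: 2090 kg/m³ × 9.81 m/s² × 580 m = 1.189×10^7 Pa = 11.89 MPa
coal seam: 1500 kg/m³ × 9.81 m/s² × 70 m = 1.030×10^6 Pa = 1.030 MPa
mudstone: 2500 kg/m³ × 9.81 m/s² × 1050 m = 2.575×10^7 Pa = 25.75 MPa
Total = 11.89 + 1.030 + 25.75 = 38.673 MPa
Pore pressure P_p = 1000 kg/m³ × 9.81 m/s² × 1700 m = 1.668×10^7 Pa = 16.68 MPa
Effective stress σ' = σ_v − P_p = 38.67 − 16.68 = 21.996 MPa

22 MPa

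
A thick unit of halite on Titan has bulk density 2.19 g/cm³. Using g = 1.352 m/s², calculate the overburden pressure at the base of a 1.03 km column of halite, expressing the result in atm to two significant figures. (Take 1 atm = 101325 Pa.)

30 atm

halite: 2190 kg/m³ × 1.352 m/s² × 1030 m = 3.050×10^6 Pa = 30.10 atm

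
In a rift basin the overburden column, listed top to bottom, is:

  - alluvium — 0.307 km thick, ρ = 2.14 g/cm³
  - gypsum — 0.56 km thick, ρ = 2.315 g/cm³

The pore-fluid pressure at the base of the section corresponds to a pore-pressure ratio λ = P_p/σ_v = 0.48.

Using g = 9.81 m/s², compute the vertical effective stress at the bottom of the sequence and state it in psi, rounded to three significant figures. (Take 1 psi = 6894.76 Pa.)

Overburden (lithostatic) stress σ_v:
alluvium: 2140 kg/m³ × 9.81 m/s² × 307 m = 6.445×10^6 Pa = 6.445 MPa
gypsum: 2315 kg/m³ × 9.81 m/s² × 560 m = 1.272×10^7 Pa = 12.72 MPa
Total = 6.445 + 12.72 = 19.163 MPa
Pore pressure P_p = λ·σ_v = 0.48 × 19.16 MPa = 9.198 MPa
Effective stress σ' = σ_v − P_p = 19.16 − 9.198 = 9.9646 MPa = 1445.2 psi

1450 psi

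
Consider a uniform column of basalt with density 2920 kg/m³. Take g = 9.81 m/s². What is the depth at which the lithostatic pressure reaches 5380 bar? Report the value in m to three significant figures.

h = P/(ρg) = 5380 bar / (2920 kg/m³ × 9.81 m/s²) = 5.380×10^8 Pa / 28645 Pa/m = 18782 m

18800 m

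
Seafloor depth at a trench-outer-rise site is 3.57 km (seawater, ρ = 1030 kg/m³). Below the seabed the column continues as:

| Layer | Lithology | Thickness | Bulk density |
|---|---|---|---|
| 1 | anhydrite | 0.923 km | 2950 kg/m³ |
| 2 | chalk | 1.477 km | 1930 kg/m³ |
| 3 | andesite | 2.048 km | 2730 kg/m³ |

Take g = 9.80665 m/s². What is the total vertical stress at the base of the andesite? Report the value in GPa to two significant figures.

0.15 GPa

seawater: 1030 kg/m³ × 9.80665 m/s² × 3570 m = 3.606×10^7 Pa = 0.03606 GPa
anhydrite: 2950 kg/m³ × 9.80665 m/s² × 923 m = 2.670×10^7 Pa = 0.02670 GPa
chalk: 1930 kg/m³ × 9.80665 m/s² × 1477 m = 2.795×10^7 Pa = 0.02795 GPa
andesite: 2730 kg/m³ × 9.80665 m/s² × 2048 m = 5.483×10^7 Pa = 0.05483 GPa
Total = 0.03606 + 0.02670 + 0.02795 + 0.05483 = 0.14555 GPa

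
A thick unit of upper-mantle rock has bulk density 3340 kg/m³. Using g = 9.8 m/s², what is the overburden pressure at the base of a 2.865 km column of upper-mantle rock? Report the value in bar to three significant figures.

938 bar

upper-mantle rock: 3340 kg/m³ × 9.8 m/s² × 2865 m = 9.378×10^7 Pa = 937.8 bar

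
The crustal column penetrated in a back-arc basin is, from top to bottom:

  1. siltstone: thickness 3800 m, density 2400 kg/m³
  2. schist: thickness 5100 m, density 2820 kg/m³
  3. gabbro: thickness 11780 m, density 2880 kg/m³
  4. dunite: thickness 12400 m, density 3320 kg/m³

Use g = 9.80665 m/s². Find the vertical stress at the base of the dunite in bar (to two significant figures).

siltstone: 2400 kg/m³ × 9.80665 m/s² × 3800 m = 8.944×10^7 Pa = 894.4 bar
schist: 2820 kg/m³ × 9.80665 m/s² × 5100 m = 1.410×10^8 Pa = 1410 bar
gabbro: 2880 kg/m³ × 9.80665 m/s² × 11780 m = 3.327×10^8 Pa = 3327 bar
dunite: 3320 kg/m³ × 9.80665 m/s² × 12400 m = 4.037×10^8 Pa = 4037 bar
Total = 894.4 + 1410 + 3327 + 4037 = 9669.0 bar

9700 bar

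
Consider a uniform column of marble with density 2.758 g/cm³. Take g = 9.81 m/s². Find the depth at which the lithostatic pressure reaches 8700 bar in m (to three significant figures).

32200 m

h = P/(ρg) = 8700 bar / (2758 kg/m³ × 9.81 m/s²) = 8.700×10^8 Pa / 27056 Pa/m = 32156 m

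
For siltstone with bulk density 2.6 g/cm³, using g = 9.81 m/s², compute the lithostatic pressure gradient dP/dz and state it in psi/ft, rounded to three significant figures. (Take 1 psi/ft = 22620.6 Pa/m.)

dP/dz = ρg = 2600 kg/m³ × 9.81 m/s² = 25506 Pa/m
= 25506 Pa/m × (1 psi/ft / 22621 Pa/m) = 1.1276 psi/ft

1.13 psi/ft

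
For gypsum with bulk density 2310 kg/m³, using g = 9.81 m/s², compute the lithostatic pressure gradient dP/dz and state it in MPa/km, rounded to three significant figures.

22.7 MPa/km

dP/dz = ρg = 2310 kg/m³ × 9.81 m/s² = 22661 Pa/m
= 22661 Pa/m × (1 MPa/km / 1000.0 Pa/m) = 22.661 MPa/km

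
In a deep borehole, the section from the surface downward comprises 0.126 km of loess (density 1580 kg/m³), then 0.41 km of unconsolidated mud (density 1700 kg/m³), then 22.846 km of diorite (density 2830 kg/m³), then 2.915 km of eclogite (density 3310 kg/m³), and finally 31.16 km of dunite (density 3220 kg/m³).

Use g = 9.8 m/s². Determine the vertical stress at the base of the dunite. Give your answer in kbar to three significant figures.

17.2 kbar

loess: 1580 kg/m³ × 9.8 m/s² × 126 m = 1.951×10^6 Pa = 0.01951 kbar
unconsolidated mud: 1700 kg/m³ × 9.8 m/s² × 410 m = 6.831×10^6 Pa = 0.06831 kbar
diorite: 2830 kg/m³ × 9.8 m/s² × 22846 m = 6.336×10^8 Pa = 6.336 kbar
eclogite: 3310 kg/m³ × 9.8 m/s² × 2915 m = 9.456×10^7 Pa = 0.9456 kbar
dunite: 3220 kg/m³ × 9.8 m/s² × 31160 m = 9.833×10^8 Pa = 9.833 kbar
Total = 0.01951 + 0.06831 + 6.336 + 0.9456 + 9.833 = 17.202 kbar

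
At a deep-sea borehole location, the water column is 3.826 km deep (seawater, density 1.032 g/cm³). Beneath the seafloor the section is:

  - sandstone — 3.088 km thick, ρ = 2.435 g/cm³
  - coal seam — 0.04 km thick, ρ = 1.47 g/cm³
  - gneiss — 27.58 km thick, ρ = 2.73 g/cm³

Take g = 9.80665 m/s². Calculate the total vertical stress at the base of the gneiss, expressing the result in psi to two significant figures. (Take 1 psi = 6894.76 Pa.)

seawater: 1032 kg/m³ × 9.80665 m/s² × 3826 m = 3.872×10^7 Pa = 5616 psi
sandstone: 2435 kg/m³ × 9.80665 m/s² × 3088 m = 7.374×10^7 Pa = 10695 psi
coal seam: 1470 kg/m³ × 9.80665 m/s² × 40 m = 5.766×10^5 Pa = 83.63 psi
gneiss: 2730 kg/m³ × 9.80665 m/s² × 27580 m = 7.384×10^8 Pa = 1.071×10^5 psi
Total = 5616 + 10695 + 83.63 + 1.071×10^5 = 1.2349×10^5 psi

120000 psi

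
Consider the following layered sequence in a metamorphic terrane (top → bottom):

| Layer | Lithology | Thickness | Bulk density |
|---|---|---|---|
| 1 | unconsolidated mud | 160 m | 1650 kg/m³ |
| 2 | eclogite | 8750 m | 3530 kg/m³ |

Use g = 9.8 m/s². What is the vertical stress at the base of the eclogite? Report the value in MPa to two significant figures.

310 MPa

unconsolidated mud: 1650 kg/m³ × 9.8 m/s² × 160 m = 2.587×10^6 Pa = 2.587 MPa
eclogite: 3530 kg/m³ × 9.8 m/s² × 8750 m = 3.027×10^8 Pa = 302.7 MPa
Total = 2.587 + 302.7 = 305.28 MPa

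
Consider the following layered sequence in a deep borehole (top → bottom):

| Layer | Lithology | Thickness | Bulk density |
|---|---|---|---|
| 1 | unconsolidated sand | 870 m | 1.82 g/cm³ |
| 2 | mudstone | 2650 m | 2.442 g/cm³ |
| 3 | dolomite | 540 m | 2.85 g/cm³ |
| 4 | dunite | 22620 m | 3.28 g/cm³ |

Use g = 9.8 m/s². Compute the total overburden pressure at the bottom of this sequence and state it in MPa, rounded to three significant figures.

unconsolidated sand: 1820 kg/m³ × 9.8 m/s² × 870 m = 1.552×10^7 Pa = 15.52 MPa
mudstone: 2442 kg/m³ × 9.8 m/s² × 2650 m = 6.342×10^7 Pa = 63.42 MPa
dolomite: 2850 kg/m³ × 9.8 m/s² × 540 m = 1.508×10^7 Pa = 15.08 MPa
dunite: 3280 kg/m³ × 9.8 m/s² × 22620 m = 7.271×10^8 Pa = 727.1 MPa
Total = 15.52 + 63.42 + 15.08 + 727.1 = 821.12 MPa

821 MPa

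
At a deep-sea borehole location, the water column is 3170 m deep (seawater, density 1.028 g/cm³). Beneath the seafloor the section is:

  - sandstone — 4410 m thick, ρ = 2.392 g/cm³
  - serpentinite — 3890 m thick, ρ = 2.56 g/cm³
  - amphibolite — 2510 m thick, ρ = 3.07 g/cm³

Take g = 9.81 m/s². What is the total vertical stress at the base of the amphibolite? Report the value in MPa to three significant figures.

309 MPa

seawater: 1028 kg/m³ × 9.81 m/s² × 3170 m = 3.197×10^7 Pa = 31.97 MPa
sandstone: 2392 kg/m³ × 9.81 m/s² × 4410 m = 1.035×10^8 Pa = 103.5 MPa
serpentinite: 2560 kg/m³ × 9.81 m/s² × 3890 m = 9.769×10^7 Pa = 97.69 MPa
amphibolite: 3070 kg/m³ × 9.81 m/s² × 2510 m = 7.559×10^7 Pa = 75.59 MPa
Total = 31.97 + 103.5 + 97.69 + 75.59 = 308.74 MPa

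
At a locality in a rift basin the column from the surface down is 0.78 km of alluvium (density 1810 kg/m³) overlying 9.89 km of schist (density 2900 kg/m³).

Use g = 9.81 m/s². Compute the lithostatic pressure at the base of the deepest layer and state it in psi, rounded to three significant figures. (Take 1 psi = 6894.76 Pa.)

alluvium: 1810 kg/m³ × 9.81 m/s² × 780 m = 1.385×10^7 Pa = 2009 psi
schist: 2900 kg/m³ × 9.81 m/s² × 9890 m = 2.814×10^8 Pa = 40808 psi
Total = 2009 + 40808 = 42817 psi

42800 psi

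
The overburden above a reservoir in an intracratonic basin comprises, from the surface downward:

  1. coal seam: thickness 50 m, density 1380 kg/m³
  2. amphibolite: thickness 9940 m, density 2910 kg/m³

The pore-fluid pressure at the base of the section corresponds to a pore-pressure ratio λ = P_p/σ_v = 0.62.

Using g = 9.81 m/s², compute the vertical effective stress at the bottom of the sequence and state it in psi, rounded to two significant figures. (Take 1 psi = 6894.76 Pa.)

16000 psi

Overburden (lithostatic) stress σ_v:
coal seam: 1380 kg/m³ × 9.81 m/s² × 50 m = 6.769×10^5 Pa = 0.6769 MPa
amphibolite: 2910 kg/m³ × 9.81 m/s² × 9940 m = 2.838×10^8 Pa = 283.8 MPa
Total = 0.6769 + 283.8 = 284.44 MPa
Pore pressure P_p = λ·σ_v = 0.62 × 284.4 MPa = 176.3 MPa
Effective stress σ' = σ_v − P_p = 284.4 − 176.3 = 108.09 MPa = 15676 psi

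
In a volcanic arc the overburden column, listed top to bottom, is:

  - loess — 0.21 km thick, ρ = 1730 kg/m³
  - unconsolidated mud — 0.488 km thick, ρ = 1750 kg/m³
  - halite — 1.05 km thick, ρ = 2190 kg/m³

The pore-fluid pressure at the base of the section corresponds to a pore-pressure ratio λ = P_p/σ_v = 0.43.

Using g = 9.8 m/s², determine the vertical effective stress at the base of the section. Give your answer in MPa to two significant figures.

Overburden (lithostatic) stress σ_v:
loess: 1730 kg/m³ × 9.8 m/s² × 210 m = 3.560×10^6 Pa = 3.560 MPa
unconsolidated mud: 1750 kg/m³ × 9.8 m/s² × 488 m = 8.369×10^6 Pa = 8.369 MPa
halite: 2190 kg/m³ × 9.8 m/s² × 1050 m = 2.254×10^7 Pa = 22.54 MPa
Total = 3.560 + 8.369 + 22.54 = 34.465 MPa
Pore pressure P_p = λ·σ_v = 0.43 × 34.46 MPa = 14.82 MPa
Effective stress σ' = σ_v − P_p = 34.46 − 14.82 = 19.645 MPa

20 MPa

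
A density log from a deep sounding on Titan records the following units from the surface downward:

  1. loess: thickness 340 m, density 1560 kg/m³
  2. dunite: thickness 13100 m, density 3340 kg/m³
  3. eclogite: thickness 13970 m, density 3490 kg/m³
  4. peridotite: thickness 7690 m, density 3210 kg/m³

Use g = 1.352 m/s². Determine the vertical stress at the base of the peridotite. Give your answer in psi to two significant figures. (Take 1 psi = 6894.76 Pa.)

23000 psi

loess: 1560 kg/m³ × 1.352 m/s² × 340 m = 7.171×10^5 Pa = 104.0 psi
dunite: 3340 kg/m³ × 1.352 m/s² × 13100 m = 5.916×10^7 Pa = 8580 psi
eclogite: 3490 kg/m³ × 1.352 m/s² × 13970 m = 6.592×10^7 Pa = 9560 psi
peridotite: 3210 kg/m³ × 1.352 m/s² × 7690 m = 3.337×10^7 Pa = 4840 psi
Total = 104.0 + 8580 + 9560 + 4840 = 23085 psi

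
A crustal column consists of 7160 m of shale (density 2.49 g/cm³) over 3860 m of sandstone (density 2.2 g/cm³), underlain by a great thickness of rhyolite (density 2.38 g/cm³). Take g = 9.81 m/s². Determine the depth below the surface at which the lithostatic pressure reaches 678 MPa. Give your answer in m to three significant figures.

Pressure at base of upper layers: 2490×9.81×7160 + 2200×9.81×3860 = 2.582×10^8 Pa = 258.2 MPa
Remaining pressure to be supplied by rhyolite: 6.780×10^8 − 2.582×10^8 = 4.198×10^8 Pa
Additional depth in rhyolite = 4.198×10^8 Pa / (2380 kg/m³ × 9.81 m/s²) = 17980 m
Total depth = 11020 m + 17980 m = 29000 m

29000 m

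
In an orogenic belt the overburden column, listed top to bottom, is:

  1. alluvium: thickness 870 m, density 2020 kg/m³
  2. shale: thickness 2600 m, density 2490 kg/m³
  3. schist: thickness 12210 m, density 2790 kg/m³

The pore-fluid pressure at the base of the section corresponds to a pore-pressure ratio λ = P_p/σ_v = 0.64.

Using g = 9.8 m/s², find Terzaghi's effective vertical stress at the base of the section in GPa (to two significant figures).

Overburden (lithostatic) stress σ_v:
alluvium: 2020 kg/m³ × 9.8 m/s² × 870 m = 1.722×10^7 Pa = 17.22 MPa
shale: 2490 kg/m³ × 9.8 m/s² × 2600 m = 6.345×10^7 Pa = 63.45 MPa
schist: 2790 kg/m³ × 9.8 m/s² × 12210 m = 3.338×10^8 Pa = 333.8 MPa
Total = 17.22 + 63.45 + 333.8 = 414.51 MPa
Pore pressure P_p = λ·σ_v = 0.64 × 414.5 MPa = 265.3 MPa
Effective stress σ' = σ_v − P_p = 414.5 − 265.3 = 149.22 MPa = 0.14922 GPa

0.15 GPa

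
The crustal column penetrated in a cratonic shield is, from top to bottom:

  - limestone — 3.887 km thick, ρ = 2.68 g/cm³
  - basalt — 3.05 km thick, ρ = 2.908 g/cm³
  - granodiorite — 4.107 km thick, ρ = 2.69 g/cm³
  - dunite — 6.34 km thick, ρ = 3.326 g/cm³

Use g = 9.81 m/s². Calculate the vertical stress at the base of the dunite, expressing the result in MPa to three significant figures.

504 MPa

limestone: 2680 kg/m³ × 9.81 m/s² × 3887 m = 1.022×10^8 Pa = 102.2 MPa
basalt: 2908 kg/m³ × 9.81 m/s² × 3050 m = 8.701×10^7 Pa = 87.01 MPa
granodiorite: 2690 kg/m³ × 9.81 m/s² × 4107 m = 1.084×10^8 Pa = 108.4 MPa
dunite: 3326 kg/m³ × 9.81 m/s² × 6340 m = 2.069×10^8 Pa = 206.9 MPa
Total = 102.2 + 87.01 + 108.4 + 206.9 = 504.44 MPa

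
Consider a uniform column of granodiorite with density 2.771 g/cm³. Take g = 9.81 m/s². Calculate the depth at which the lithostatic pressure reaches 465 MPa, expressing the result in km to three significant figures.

17.1 km

h = P/(ρg) = 465 MPa / (2771 kg/m³ × 9.81 m/s²) = 4.650×10^8 Pa / 27184 Pa/m = 17106 m
= 17.106 km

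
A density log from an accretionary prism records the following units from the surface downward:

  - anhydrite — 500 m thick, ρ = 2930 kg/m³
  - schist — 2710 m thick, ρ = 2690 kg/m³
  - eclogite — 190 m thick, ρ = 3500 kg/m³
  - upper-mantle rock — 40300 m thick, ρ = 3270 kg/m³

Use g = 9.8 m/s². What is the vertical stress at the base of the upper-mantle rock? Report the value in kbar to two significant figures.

14 kbar

anhydrite: 2930 kg/m³ × 9.8 m/s² × 500 m = 1.436×10^7 Pa = 0.1436 kbar
schist: 2690 kg/m³ × 9.8 m/s² × 2710 m = 7.144×10^7 Pa = 0.7144 kbar
eclogite: 3500 kg/m³ × 9.8 m/s² × 190 m = 6.517×10^6 Pa = 0.06517 kbar
upper-mantle rock: 3270 kg/m³ × 9.8 m/s² × 40300 m = 1.291×10^9 Pa = 12.91 kbar
Total = 0.1436 + 0.7144 + 0.06517 + 12.91 = 13.838 kbar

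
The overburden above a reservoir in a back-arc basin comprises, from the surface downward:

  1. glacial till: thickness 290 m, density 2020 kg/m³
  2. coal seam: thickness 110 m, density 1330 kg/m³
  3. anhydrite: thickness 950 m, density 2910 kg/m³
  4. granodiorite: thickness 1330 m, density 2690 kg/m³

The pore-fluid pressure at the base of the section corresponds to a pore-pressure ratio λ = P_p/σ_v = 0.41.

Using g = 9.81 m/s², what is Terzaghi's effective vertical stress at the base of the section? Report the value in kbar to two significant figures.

0.41 kbar

Overburden (lithostatic) stress σ_v:
glacial till: 2020 kg/m³ × 9.81 m/s² × 290 m = 5.747×10^6 Pa = 5.747 MPa
coal seam: 1330 kg/m³ × 9.81 m/s² × 110 m = 1.435×10^6 Pa = 1.435 MPa
anhydrite: 2910 kg/m³ × 9.81 m/s² × 950 m = 2.712×10^7 Pa = 27.12 MPa
granodiorite: 2690 kg/m³ × 9.81 m/s² × 1330 m = 3.510×10^7 Pa = 35.10 MPa
Total = 5.747 + 1.435 + 27.12 + 35.10 = 69.399 MPa
Pore pressure P_p = λ·σ_v = 0.41 × 69.40 MPa = 28.45 MPa
Effective stress σ' = σ_v − P_p = 69.40 − 28.45 = 40.945 MPa = 0.40945 kbar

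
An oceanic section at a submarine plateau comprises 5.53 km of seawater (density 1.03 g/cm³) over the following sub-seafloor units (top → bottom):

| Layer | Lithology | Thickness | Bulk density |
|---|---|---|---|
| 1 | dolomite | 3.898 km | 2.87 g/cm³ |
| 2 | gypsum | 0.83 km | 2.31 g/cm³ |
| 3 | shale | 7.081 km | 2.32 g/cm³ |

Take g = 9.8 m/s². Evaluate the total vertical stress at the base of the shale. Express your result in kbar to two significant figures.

seawater: 1030 kg/m³ × 9.8 m/s² × 5530 m = 5.582×10^7 Pa = 0.5582 kbar
dolomite: 2870 kg/m³ × 9.8 m/s² × 3898 m = 1.096×10^8 Pa = 1.096 kbar
gypsum: 2310 kg/m³ × 9.8 m/s² × 830 m = 1.879×10^7 Pa = 0.1879 kbar
shale: 2320 kg/m³ × 9.8 m/s² × 7081 m = 1.610×10^8 Pa = 1.610 kbar
Total = 0.5582 + 1.096 + 0.1879 + 1.610 = 3.4524 kbar

3.5 kbar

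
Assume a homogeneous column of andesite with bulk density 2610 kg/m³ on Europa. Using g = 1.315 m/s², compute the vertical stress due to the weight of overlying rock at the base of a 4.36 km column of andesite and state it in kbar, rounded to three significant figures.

0.150 kbar

andesite: 2610 kg/m³ × 1.315 m/s² × 4360 m = 1.496×10^7 Pa = 0.1496 kbar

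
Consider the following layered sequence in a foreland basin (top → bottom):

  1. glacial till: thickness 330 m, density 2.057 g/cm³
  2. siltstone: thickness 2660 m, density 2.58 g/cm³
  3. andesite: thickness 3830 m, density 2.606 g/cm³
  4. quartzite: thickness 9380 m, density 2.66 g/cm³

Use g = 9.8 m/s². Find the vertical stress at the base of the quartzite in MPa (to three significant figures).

416 MPa

glacial till: 2057 kg/m³ × 9.8 m/s² × 330 m = 6.652×10^6 Pa = 6.652 MPa
siltstone: 2580 kg/m³ × 9.8 m/s² × 2660 m = 6.726×10^7 Pa = 67.26 MPa
andesite: 2606 kg/m³ × 9.8 m/s² × 3830 m = 9.781×10^7 Pa = 97.81 MPa
quartzite: 2660 kg/m³ × 9.8 m/s² × 9380 m = 2.445×10^8 Pa = 244.5 MPa
Total = 6.652 + 67.26 + 97.81 + 244.5 = 416.24 MPa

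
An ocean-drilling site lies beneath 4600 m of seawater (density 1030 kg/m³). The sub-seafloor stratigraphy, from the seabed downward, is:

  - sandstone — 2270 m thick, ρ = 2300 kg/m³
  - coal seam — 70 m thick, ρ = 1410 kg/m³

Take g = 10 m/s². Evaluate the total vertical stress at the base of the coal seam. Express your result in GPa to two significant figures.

0.10 GPa

seawater: 1030 kg/m³ × 10 m/s² × 4600 m = 4.738×10^7 Pa = 0.04738 GPa
sandstone: 2300 kg/m³ × 10 m/s² × 2270 m = 5.221×10^7 Pa = 0.05221 GPa
coal seam: 1410 kg/m³ × 10 m/s² × 70 m = 9.870×10^5 Pa = 9.870×10^-4 GPa
Total = 0.04738 + 0.05221 + 9.870×10^-4 = 0.10058 GPa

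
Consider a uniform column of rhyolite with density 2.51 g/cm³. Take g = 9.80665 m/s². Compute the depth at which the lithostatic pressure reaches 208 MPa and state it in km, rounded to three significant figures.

8.45 km

h = P/(ρg) = 208 MPa / (2510 kg/m³ × 9.80665 m/s²) = 2.080×10^8 Pa / 24615 Pa/m = 8450.2 m
= 8.4502 km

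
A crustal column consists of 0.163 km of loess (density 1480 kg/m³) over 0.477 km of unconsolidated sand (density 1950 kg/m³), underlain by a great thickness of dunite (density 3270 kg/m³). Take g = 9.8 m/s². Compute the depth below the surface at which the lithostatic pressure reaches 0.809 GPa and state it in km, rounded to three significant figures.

Pressure at base of upper layers: 1480×9.8×163 + 1950×9.8×477 = 1.148×10^7 Pa = 0.01148 GPa
Remaining pressure to be supplied by dunite: 8.090×10^8 − 1.148×10^7 = 7.975×10^8 Pa
Additional depth in dunite = 7.975×10^8 Pa / (3270 kg/m³ × 9.8 m/s²) = 24887 m
Total depth = 640 m + 24887 m = 25527 m
= 25.527 km

25.5 km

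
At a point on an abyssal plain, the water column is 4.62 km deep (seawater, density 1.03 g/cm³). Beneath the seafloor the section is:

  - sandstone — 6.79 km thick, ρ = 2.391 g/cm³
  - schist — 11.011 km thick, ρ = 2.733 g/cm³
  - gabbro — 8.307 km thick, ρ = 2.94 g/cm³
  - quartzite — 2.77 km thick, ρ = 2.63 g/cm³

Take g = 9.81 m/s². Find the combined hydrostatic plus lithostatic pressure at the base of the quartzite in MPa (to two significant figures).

810 MPa

seawater: 1030 kg/m³ × 9.81 m/s² × 4620 m = 4.668×10^7 Pa = 46.68 MPa
sandstone: 2391 kg/m³ × 9.81 m/s² × 6790 m = 1.593×10^8 Pa = 159.3 MPa
schist: 2733 kg/m³ × 9.81 m/s² × 11011 m = 2.952×10^8 Pa = 295.2 MPa
gabbro: 2940 kg/m³ × 9.81 m/s² × 8307 m = 2.396×10^8 Pa = 239.6 MPa
quartzite: 2630 kg/m³ × 9.81 m/s² × 2770 m = 7.147×10^7 Pa = 71.47 MPa
Total = 46.68 + 159.3 + 295.2 + 239.6 + 71.47 = 812.21 MPa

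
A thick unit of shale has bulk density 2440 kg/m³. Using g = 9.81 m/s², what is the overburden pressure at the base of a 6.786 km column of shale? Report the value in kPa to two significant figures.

160000 kPa

shale: 2440 kg/m³ × 9.81 m/s² × 6786 m = 1.624×10^8 Pa = 1.624×10^5 kPa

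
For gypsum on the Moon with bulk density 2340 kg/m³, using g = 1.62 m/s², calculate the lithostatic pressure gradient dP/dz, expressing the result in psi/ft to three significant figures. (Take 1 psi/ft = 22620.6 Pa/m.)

dP/dz = ρg = 2340 kg/m³ × 1.62 m/s² = 3790.8 Pa/m
= 3790.8 Pa/m × (1 psi/ft / 22621 Pa/m) = 0.16758 psi/ft

0.168 psi/ft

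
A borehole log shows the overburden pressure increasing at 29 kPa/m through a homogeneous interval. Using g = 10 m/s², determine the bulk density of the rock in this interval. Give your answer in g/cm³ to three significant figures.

ρ = (dP/dz)/g = 29 kPa/m / 10 m/s² = 29000 Pa/m / 10 m/s² = 2900.0 kg/m³
= 2.900 g/cm³

2.90 g/cm³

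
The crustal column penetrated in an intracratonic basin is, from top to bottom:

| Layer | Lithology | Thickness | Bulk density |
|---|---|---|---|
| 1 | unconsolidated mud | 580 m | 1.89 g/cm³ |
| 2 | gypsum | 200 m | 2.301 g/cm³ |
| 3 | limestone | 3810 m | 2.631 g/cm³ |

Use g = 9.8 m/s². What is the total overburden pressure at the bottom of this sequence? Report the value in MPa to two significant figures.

unconsolidated mud: 1890 kg/m³ × 9.8 m/s² × 580 m = 1.074×10^7 Pa = 10.74 MPa
gypsum: 2301 kg/m³ × 9.8 m/s² × 200 m = 4.510×10^6 Pa = 4.510 MPa
limestone: 2631 kg/m³ × 9.8 m/s² × 3810 m = 9.824×10^7 Pa = 98.24 MPa
Total = 10.74 + 4.510 + 98.24 = 113.49 MPa

110 MPa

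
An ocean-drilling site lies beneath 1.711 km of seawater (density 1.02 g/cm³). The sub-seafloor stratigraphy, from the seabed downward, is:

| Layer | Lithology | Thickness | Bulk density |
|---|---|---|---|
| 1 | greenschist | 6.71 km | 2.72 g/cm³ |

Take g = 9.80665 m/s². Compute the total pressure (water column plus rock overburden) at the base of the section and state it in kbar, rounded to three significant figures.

seawater: 1020 kg/m³ × 9.80665 m/s² × 1711 m = 1.711×10^7 Pa = 0.1711 kbar
greenschist: 2720 kg/m³ × 9.80665 m/s² × 6710 m = 1.790×10^8 Pa = 1.790 kbar
Total = 0.1711 + 1.790 = 1.9610 kbar

1.96 kbar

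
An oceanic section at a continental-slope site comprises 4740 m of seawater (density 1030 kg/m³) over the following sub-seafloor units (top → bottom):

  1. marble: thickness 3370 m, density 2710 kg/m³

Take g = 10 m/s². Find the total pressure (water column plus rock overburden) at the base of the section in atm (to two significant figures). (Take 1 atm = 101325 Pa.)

1400 atm

seawater: 1030 kg/m³ × 10 m/s² × 4740 m = 4.882×10^7 Pa = 481.8 atm
marble: 2710 kg/m³ × 10 m/s² × 3370 m = 9.133×10^7 Pa = 901.3 atm
Total = 481.8 + 901.3 = 1383.2 atm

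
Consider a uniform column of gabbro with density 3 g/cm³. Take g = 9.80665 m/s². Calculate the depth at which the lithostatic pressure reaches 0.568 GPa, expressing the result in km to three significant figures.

h = P/(ρg) = 0.568 GPa / (3000 kg/m³ × 9.80665 m/s²) = 5.680×10^8 Pa / 29420 Pa/m = 19307 m
= 19.307 km

19.3 km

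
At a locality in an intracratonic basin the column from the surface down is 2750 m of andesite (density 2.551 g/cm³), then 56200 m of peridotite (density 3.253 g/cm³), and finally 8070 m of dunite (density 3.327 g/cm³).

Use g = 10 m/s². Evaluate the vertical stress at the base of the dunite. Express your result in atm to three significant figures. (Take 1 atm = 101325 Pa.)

21400 atm

andesite: 2551 kg/m³ × 10 m/s² × 2750 m = 7.015×10^7 Pa = 692.4 atm
peridotite: 3253 kg/m³ × 10 m/s² × 56200 m = 1.828×10^9 Pa = 18043 atm
dunite: 3327 kg/m³ × 10 m/s² × 8070 m = 2.685×10^8 Pa = 2650 atm
Total = 692.4 + 18043 + 2650 = 21385 atm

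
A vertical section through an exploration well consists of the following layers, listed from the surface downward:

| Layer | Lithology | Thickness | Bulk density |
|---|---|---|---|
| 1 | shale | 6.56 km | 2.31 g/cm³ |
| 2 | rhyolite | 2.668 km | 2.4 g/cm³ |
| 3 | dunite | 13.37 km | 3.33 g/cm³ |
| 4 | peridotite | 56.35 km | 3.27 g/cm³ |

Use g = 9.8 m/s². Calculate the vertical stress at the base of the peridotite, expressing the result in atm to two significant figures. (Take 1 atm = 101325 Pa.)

24000 atm

shale: 2310 kg/m³ × 9.8 m/s² × 6560 m = 1.485×10^8 Pa = 1466 atm
rhyolite: 2400 kg/m³ × 9.8 m/s² × 2668 m = 6.275×10^7 Pa = 619.3 atm
dunite: 3330 kg/m³ × 9.8 m/s² × 13370 m = 4.363×10^8 Pa = 4306 atm
peridotite: 3270 kg/m³ × 9.8 m/s² × 56350 m = 1.806×10^9 Pa = 17822 atm
Total = 1466 + 619.3 + 4306 + 17822 = 24213 atm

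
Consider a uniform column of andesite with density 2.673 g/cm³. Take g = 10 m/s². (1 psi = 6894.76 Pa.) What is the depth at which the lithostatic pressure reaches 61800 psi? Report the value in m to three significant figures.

15900 m

h = P/(ρg) = 61800 psi / (2673 kg/m³ × 10 m/s²) = 4.261×10^8 Pa / 26730 Pa/m = 15941 m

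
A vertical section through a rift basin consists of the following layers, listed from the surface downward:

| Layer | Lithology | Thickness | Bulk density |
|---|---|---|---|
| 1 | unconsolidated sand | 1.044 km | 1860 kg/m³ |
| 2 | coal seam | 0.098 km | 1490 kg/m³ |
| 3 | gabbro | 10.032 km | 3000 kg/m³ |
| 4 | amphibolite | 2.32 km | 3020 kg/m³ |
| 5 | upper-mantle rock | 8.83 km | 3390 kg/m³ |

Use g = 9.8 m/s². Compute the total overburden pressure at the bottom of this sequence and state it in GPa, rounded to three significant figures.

0.677 GPa

unconsolidated sand: 1860 kg/m³ × 9.8 m/s² × 1044 m = 1.903×10^7 Pa = 0.01903 GPa
coal seam: 1490 kg/m³ × 9.8 m/s² × 98 m = 1.431×10^6 Pa = 1.431×10^-3 GPa
gabbro: 3000 kg/m³ × 9.8 m/s² × 10032 m = 2.949×10^8 Pa = 0.2949 GPa
amphibolite: 3020 kg/m³ × 9.8 m/s² × 2320 m = 6.866×10^7 Pa = 0.06866 GPa
upper-mantle rock: 3390 kg/m³ × 9.8 m/s² × 8830 m = 2.934×10^8 Pa = 0.2934 GPa
Total = 0.01903 + 1.431×10^-3 + 0.2949 + 0.06866 + 0.2934 = 0.67741 GPa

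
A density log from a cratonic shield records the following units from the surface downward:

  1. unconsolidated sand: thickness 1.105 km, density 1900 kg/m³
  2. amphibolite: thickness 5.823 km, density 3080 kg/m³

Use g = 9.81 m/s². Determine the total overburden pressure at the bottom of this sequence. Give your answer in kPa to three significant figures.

197000 kPa

unconsolidated sand: 1900 kg/m³ × 9.81 m/s² × 1105 m = 2.060×10^7 Pa = 20596 kPa
amphibolite: 3080 kg/m³ × 9.81 m/s² × 5823 m = 1.759×10^8 Pa = 1.759×10^5 kPa
Total = 20596 + 1.759×10^5 = 1.9654×10^5 kPa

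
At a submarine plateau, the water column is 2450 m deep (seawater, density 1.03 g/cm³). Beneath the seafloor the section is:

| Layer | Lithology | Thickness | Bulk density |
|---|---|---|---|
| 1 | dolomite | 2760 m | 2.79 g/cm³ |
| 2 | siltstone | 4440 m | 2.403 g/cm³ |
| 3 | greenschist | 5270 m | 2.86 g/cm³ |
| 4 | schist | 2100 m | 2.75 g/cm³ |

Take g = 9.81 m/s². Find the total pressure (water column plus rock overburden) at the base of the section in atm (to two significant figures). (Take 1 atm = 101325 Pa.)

seawater: 1030 kg/m³ × 9.81 m/s² × 2450 m = 2.476×10^7 Pa = 244.3 atm
dolomite: 2790 kg/m³ × 9.81 m/s² × 2760 m = 7.554×10^7 Pa = 745.5 atm
siltstone: 2403 kg/m³ × 9.81 m/s² × 4440 m = 1.047×10^8 Pa = 1033 atm
greenschist: 2860 kg/m³ × 9.81 m/s² × 5270 m = 1.479×10^8 Pa = 1459 atm
schist: 2750 kg/m³ × 9.81 m/s² × 2100 m = 5.665×10^7 Pa = 559.1 atm
Total = 244.3 + 745.5 + 1033 + 1459 + 559.1 = 4041.2 atm

4000 atm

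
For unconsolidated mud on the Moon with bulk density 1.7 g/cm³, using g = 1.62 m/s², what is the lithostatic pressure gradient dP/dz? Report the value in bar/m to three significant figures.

dP/dz = ρg = 1700 kg/m³ × 1.62 m/s² = 2754.0 Pa/m
= 2754.0 Pa/m × (1 bar/m / 1.0000×10^5 Pa/m) = 0.027540 bar/m

0.0275 bar/m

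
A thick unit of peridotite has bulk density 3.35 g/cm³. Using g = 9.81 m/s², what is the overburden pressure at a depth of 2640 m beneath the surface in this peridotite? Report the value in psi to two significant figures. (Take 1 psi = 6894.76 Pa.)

13000 psi

peridotite: 3350 kg/m³ × 9.81 m/s² × 2640 m = 8.676×10^7 Pa = 12583 psi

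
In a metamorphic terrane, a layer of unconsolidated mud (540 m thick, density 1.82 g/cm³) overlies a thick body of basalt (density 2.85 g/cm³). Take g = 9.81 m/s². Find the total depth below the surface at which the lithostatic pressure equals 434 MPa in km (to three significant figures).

Pressure at base of upper layers: 1820×9.81×540 = 9.641×10^6 Pa = 9.641 MPa
Remaining pressure to be supplied by basalt: 4.340×10^8 − 9.641×10^6 = 4.244×10^8 Pa
Additional depth in basalt = 4.244×10^8 Pa / (2850 kg/m³ × 9.81 m/s²) = 15178 m
Total depth = 540 m + 15178 m = 15718 m
= 15.718 km

15.7 km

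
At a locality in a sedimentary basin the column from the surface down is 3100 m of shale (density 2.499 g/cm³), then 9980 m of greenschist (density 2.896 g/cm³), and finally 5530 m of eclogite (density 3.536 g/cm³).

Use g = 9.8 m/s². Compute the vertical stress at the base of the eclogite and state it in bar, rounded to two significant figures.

5500 bar

shale: 2499 kg/m³ × 9.8 m/s² × 3100 m = 7.592×10^7 Pa = 759.2 bar
greenschist: 2896 kg/m³ × 9.8 m/s² × 9980 m = 2.832×10^8 Pa = 2832 bar
eclogite: 3536 kg/m³ × 9.8 m/s² × 5530 m = 1.916×10^8 Pa = 1916 bar
Total = 759.2 + 2832 + 1916 = 5507.9 bar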